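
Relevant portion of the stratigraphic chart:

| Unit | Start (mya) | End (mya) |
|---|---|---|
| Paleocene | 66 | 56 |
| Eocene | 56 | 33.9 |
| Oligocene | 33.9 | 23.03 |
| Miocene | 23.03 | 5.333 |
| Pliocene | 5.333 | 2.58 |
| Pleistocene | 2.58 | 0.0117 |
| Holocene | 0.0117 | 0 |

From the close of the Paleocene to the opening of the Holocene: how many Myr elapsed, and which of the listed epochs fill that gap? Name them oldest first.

55.9883 million years; Eocene, Oligocene, Miocene, Pliocene, Pleistocene

The Paleocene closes at 56 Ma and the Holocene opens at 0.0117 Ma, so the interval is 56 − 0.0117 = 55.9883 Myr.
An epoch fits inside if it starts at or after 56 Ma and ends at or before 0.0117 Ma; oldest first that gives Eocene, Oligocene, Miocene, Pliocene, Pleistocene.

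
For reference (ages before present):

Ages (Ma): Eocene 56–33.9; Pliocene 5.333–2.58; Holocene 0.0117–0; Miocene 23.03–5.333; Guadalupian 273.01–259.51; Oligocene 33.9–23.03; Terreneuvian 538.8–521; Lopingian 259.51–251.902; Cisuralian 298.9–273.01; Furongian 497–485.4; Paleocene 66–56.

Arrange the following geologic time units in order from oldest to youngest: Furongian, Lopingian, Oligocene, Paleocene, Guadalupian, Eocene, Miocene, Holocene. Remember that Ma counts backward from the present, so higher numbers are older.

Sorting by start age (descending Ma, since larger Ma = older): Furongian start 497, Guadalupian start 273.01, Lopingian start 259.51, Paleocene start 66, Eocene start 56, Oligocene start 33.9, Miocene start 23.03, Holocene start 0.0117.

Furongian, then Guadalupian, then Lopingian, then Paleocene, then Eocene, then Oligocene, then Miocene, then Holocene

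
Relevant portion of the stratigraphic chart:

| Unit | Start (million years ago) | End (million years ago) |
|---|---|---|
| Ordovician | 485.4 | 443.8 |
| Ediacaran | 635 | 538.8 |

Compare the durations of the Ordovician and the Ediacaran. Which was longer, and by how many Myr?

Ordovician: 485.4 − 443.8 = 41.6 Myr.
Ediacaran: 635 − 538.8 = 96.2 Myr.
Difference: 96.2 − 41.6 = 54.6 Myr, so the Ediacaran was longer.

Ediacaran, by 54.6 million years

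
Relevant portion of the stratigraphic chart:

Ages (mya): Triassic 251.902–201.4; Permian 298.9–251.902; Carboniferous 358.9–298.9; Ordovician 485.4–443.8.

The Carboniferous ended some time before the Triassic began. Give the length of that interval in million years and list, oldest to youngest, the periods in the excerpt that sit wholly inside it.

The Carboniferous closes at 298.9 Ma and the Triassic opens at 251.902 Ma, so the interval is 298.9 − 251.902 = 46.998 Myr.
A period fits inside if it starts at or after 298.9 Ma and ends at or before 251.902 Ma; oldest first that gives Permian.

46.998 million years; Permian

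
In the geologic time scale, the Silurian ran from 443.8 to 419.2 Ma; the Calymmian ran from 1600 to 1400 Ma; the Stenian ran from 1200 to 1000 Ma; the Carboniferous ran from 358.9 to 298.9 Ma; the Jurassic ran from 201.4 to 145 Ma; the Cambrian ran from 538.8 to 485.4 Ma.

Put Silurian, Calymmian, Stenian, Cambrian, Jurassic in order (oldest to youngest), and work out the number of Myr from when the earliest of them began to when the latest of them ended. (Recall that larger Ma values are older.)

Start ages (Ma): Calymmian 1600, Stenian 1200, Cambrian 538.8, Silurian 443.8, Jurassic 201.4.
Ordered oldest to youngest: Calymmian, Stenian, Cambrian, Silurian, Jurassic.
Span = 1600 − 145 = 1455 Myr.

Calymmian, Stenian, Cambrian, Silurian, Jurassic; total span 1455 Myr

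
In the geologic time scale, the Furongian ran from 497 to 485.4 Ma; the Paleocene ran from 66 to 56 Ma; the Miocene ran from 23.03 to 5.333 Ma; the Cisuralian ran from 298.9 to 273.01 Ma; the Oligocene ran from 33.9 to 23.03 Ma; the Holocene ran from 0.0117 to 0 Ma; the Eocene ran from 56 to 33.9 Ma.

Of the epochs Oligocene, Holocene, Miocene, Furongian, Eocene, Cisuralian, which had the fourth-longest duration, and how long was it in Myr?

Start − end for each: Oligocene 33.9 − 23.03 = 10.87; Holocene 0.0117 − 0 = 0.0117; Miocene 23.03 − 5.333 = 17.697; Furongian 497 − 485.4 = 11.6; Eocene 56 − 33.9 = 22.1; Cisuralian 298.9 − 273.01 = 25.89.
Ranking these from longest: Cisuralian > Eocene > Miocene > Furongian > Oligocene > Holocene.
Position 4 in that ranking is Furongian, which lasted 11.6 Myr.

Furongian, 11.6 million years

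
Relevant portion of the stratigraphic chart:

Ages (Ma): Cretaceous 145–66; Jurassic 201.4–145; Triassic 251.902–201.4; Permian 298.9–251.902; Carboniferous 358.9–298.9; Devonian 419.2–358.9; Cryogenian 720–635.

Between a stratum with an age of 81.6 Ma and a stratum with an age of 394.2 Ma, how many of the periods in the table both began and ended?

The older date is 394.2 Ma and the younger is 81.6 Ma.
Periods with start < 394.2 and end > 81.6 Ma: Carboniferous (358.9–298.9), Permian (298.9–251.902), Triassic (251.902–201.4), Jurassic (201.4–145).
That is 4 complete periods.

4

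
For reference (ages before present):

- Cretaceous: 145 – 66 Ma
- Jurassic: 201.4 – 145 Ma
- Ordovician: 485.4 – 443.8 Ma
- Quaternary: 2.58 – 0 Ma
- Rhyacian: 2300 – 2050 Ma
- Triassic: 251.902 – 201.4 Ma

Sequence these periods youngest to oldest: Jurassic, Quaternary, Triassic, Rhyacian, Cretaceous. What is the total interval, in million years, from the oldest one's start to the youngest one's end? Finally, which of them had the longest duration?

Start ages (Ma): Rhyacian 2300, Triassic 251.902, Jurassic 201.4, Cretaceous 145, Quaternary 2.58.
Ordered youngest to oldest: Quaternary, Cretaceous, Jurassic, Triassic, Rhyacian.
Span = 2300 − 0 = 2300 Myr.
Durations: Triassic 50.502, Rhyacian 250, Cretaceous 79, Quaternary 2.58, Jurassic 56.4 → longest is Rhyacian (250 Myr).

Quaternary → Cretaceous → Jurassic → Triassic → Rhyacian; total span 2300 Myr; longest is Rhyacian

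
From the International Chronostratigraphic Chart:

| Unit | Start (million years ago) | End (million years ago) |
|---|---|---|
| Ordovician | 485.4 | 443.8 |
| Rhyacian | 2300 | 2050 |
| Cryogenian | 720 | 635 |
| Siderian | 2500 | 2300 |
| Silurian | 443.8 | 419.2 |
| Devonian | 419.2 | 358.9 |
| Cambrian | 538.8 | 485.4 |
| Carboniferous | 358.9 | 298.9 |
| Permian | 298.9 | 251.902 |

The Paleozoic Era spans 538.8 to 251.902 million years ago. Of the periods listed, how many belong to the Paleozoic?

6

Periods inside 538.8–251.902 Ma: Cambrian, Ordovician, Silurian, Devonian, Carboniferous, Permian — 6 in total.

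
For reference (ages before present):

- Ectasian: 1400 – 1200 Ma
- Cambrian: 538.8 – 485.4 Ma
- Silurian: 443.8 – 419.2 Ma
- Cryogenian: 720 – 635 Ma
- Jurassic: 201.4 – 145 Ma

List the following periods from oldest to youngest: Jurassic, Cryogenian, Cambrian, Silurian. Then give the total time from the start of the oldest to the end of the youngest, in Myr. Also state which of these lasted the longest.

Cryogenian, Cambrian, Silurian, Jurassic; total span 575 Myr; longest is Cryogenian

Start ages (Ma): Cryogenian 720, Cambrian 538.8, Silurian 443.8, Jurassic 201.4.
Ordered oldest to youngest: Cryogenian, Cambrian, Silurian, Jurassic.
Span = 720 − 145 = 575 Myr.
Durations: Jurassic 56.4, Cryogenian 85, Cambrian 53.4, Silurian 24.6 → longest is Cryogenian (85 Myr).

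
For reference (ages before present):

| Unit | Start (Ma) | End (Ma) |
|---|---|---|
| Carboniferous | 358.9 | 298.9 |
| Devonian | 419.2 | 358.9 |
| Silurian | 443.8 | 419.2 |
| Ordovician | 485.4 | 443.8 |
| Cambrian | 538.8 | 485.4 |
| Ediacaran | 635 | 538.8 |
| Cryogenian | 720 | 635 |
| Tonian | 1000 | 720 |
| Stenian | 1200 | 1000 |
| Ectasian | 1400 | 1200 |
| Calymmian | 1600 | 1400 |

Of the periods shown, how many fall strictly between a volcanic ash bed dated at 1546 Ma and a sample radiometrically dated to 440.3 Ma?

1546 Ma sits inside the Calymmian (1600–1400) and 440.3 Ma inside the Silurian (443.8–419.2); neither of those is wholly between the two dates.
The listed periods lying completely between them are Ectasian, Stenian, Tonian, Cryogenian, Ediacaran, Cambrian, Ordovician — 7 in all.

7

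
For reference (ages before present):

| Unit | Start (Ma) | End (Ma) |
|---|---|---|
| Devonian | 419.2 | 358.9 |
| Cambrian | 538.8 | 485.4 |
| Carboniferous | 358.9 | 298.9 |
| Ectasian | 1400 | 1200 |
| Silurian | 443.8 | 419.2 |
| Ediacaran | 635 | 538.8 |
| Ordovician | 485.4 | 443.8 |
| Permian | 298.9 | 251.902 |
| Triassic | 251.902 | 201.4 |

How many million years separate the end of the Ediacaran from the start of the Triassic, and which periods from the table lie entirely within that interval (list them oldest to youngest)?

The Ediacaran closes at 538.8 Ma and the Triassic opens at 251.902 Ma, so the interval is 538.8 − 251.902 = 286.898 Myr.
A period fits inside if it starts at or after 538.8 Ma and ends at or before 251.902 Ma; oldest first that gives Cambrian, Ordovician, Silurian, Devonian, Carboniferous, Permian.

286.898 million years; Cambrian, Ordovician, Silurian, Devonian, Carboniferous, Permian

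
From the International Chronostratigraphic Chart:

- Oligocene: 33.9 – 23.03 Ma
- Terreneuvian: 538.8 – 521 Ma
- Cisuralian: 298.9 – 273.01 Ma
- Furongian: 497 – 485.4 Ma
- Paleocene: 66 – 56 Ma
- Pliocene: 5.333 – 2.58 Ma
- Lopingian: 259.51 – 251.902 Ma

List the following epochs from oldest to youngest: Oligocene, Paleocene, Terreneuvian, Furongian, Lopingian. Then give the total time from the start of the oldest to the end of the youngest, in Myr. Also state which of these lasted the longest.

Terreneuvian, Furongian, Lopingian, Paleocene, Oligocene; total span 515.77 Myr; longest is Terreneuvian

Start ages (Ma): Terreneuvian 538.8, Furongian 497, Lopingian 259.51, Paleocene 66, Oligocene 33.9.
Ordered oldest to youngest: Terreneuvian, Furongian, Lopingian, Paleocene, Oligocene.
Span = 538.8 − 23.03 = 515.77 Myr.
Durations: Terreneuvian 17.8, Furongian 11.6, Lopingian 7.608, Oligocene 10.87, Paleocene 10 → longest is Terreneuvian (17.8 Myr).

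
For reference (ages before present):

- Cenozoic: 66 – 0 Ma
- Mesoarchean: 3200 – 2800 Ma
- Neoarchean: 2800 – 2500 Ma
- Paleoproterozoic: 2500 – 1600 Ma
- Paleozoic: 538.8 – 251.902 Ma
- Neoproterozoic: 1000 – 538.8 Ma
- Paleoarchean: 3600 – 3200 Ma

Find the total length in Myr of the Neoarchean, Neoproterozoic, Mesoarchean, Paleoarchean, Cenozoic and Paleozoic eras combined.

Duration is start − end for each: (2800 − 2500) + (1000 − 538.8) + (3200 − 2800) + (3600 − 3200) + (66 − 0) + (538.8 − 251.902).
That is 300 + 461.2 + 400 + 400 + 66 + 286.898, which totals 1914.098 million years.

1914.098 million years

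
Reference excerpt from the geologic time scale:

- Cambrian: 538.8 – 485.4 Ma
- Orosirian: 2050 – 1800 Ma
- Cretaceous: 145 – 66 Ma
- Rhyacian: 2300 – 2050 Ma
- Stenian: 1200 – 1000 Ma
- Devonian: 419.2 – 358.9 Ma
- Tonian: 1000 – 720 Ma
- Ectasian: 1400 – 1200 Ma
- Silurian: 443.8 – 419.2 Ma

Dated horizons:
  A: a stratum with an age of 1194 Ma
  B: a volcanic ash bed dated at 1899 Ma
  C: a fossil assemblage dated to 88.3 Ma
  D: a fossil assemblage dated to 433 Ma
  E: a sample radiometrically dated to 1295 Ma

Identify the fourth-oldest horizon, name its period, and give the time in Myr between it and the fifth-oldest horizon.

D, in the Silurian; 344.7 million years to C

Sorted oldest-first by Ma: B (1899), E (1295), A (1194), D (433), C (88.3).
The fourth oldest is D at 433 Ma, which lies in 443.8–419.2 Ma: the Silurian.
The fifth oldest is C at 88.3 Ma; separation = |433 − 88.3| = 344.7 Myr.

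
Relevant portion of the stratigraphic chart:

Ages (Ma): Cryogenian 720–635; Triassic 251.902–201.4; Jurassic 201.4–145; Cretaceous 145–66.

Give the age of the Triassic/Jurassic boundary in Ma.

The Triassic ends and the Jurassic begins at 201.4 Ma.

201.4 Ma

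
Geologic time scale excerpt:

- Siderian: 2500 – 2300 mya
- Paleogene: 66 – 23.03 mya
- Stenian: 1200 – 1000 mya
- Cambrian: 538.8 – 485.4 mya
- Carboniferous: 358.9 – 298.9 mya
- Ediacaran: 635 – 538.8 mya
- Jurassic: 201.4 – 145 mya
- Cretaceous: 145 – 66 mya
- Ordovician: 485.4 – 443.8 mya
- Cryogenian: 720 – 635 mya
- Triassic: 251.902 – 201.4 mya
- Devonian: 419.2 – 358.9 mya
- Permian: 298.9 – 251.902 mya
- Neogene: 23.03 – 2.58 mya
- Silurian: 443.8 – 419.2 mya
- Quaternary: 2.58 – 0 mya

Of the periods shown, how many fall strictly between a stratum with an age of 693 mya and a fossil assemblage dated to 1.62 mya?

The older date is 693 Ma and the younger is 1.62 Ma.
Periods with start < 693 and end > 1.62 Ma: Ediacaran (635–538.8), Cambrian (538.8–485.4), Ordovician (485.4–443.8), Silurian (443.8–419.2), Devonian (419.2–358.9), Carboniferous (358.9–298.9), Permian (298.9–251.902), Triassic (251.902–201.4), Jurassic (201.4–145), Cretaceous (145–66), Paleogene (66–23.03), Neogene (23.03–2.58).
That is 12 complete periods.

12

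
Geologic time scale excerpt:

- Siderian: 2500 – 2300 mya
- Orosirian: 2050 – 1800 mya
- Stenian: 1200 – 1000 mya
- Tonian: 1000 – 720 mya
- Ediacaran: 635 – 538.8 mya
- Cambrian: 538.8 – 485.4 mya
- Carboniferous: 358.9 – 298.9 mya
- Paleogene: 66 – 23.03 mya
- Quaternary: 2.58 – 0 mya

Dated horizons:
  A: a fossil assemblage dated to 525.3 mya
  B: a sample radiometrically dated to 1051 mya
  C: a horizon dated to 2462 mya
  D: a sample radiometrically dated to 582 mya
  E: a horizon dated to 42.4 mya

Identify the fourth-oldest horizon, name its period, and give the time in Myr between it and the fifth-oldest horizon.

A, in the Cambrian; 482.9 million years to E

Sorted oldest-first by Ma: C (2462), B (1051), D (582), A (525.3), E (42.4).
The fourth oldest is A at 525.3 Ma, which lies in 538.8–485.4 Ma: the Cambrian.
The fifth oldest is E at 42.4 Ma; separation = |525.3 − 42.4| = 482.9 Myr.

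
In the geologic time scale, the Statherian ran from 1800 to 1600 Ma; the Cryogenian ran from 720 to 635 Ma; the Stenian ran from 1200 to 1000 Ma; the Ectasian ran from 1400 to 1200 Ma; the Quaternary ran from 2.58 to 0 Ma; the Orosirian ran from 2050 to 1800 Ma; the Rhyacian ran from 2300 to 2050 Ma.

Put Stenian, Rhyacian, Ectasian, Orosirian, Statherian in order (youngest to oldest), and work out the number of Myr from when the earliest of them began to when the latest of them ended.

Stenian → Ectasian → Statherian → Orosirian → Rhyacian; total span 1300 Myr

From the excerpt: Stenian 1200–1000; Rhyacian 2300–2050; Ectasian 1400–1200; Orosirian 2050–1800; Statherian 1800–1600 (Ma).
Larger Ma is earlier, so the oldest is Rhyacian and the youngest is Stenian; youngest to oldest: Stenian, Ectasian, Statherian, Orosirian, Rhyacian.
Oldest start 2300 minus youngest end 1000 gives 1300 Myr overall.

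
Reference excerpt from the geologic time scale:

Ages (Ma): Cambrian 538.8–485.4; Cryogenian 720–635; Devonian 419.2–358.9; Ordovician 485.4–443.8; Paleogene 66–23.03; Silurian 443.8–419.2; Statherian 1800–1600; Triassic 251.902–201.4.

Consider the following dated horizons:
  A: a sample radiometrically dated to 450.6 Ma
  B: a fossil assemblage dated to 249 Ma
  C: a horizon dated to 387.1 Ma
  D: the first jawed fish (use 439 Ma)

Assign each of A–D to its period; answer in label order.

A — Ordovician; B — Triassic; C — Devonian; D — Silurian

A: 450.6 Ma lies in 485.4–443.8 Ma, so Ordovician.
B: 249 Ma lies in 251.902–201.4 Ma, so Triassic.
C: 387.1 Ma lies in 419.2–358.9 Ma, so Devonian.
D: 439 Ma lies in 443.8–419.2 Ma, so Silurian.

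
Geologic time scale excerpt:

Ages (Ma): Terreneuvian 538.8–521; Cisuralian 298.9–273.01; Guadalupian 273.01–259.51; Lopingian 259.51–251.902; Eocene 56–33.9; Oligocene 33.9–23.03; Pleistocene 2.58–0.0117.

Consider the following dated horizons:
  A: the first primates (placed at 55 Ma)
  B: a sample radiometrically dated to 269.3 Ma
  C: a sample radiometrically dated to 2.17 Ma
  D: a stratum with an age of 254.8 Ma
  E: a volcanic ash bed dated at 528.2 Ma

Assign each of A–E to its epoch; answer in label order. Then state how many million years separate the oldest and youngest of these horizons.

A — Eocene; B — Guadalupian; C — Pleistocene; D — Lopingian; E — Terreneuvian; span 526.03 million years

Match each age against the start–end ranges in the excerpt: A = 55 Ma → Eocene (56–33.9); B = 269.3 Ma → Guadalupian (273.01–259.51); C = 2.17 Ma → Pleistocene (2.58–0.0117); D = 254.8 Ma → Lopingian (259.51–251.902); E = 528.2 Ma → Terreneuvian (538.8–521).
The largest age is 528.2 Ma and the smallest is 2.17 Ma; their difference is 526.03 Myr.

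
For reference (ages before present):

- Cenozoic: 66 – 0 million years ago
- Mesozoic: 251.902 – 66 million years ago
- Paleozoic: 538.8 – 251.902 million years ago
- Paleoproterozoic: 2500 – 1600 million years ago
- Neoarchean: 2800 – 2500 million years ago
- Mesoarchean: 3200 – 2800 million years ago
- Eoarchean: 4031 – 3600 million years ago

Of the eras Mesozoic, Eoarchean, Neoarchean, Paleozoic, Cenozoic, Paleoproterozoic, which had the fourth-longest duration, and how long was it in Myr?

Paleozoic, 286.898 million years

Durations: Mesozoic 185.902; Eoarchean 431; Neoarchean 300; Paleozoic 286.898; Cenozoic 66; Paleoproterozoic 900 Myr.
Sorted longest-first: Paleoproterozoic (900), Eoarchean (431), Neoarchean (300), Paleozoic (286.898), Mesozoic (185.902), Cenozoic (66).
The fourth longest is Paleozoic at 286.898 Myr.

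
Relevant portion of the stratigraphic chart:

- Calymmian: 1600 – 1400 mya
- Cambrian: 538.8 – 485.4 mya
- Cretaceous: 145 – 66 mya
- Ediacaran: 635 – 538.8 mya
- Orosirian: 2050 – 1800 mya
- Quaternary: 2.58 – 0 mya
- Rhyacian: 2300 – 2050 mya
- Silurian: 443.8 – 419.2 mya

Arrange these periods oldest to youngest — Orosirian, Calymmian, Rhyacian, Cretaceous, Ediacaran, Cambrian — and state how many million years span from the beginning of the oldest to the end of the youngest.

Rhyacian → Orosirian → Calymmian → Ediacaran → Cambrian → Cretaceous; total span 2234 Myr

Start ages (Ma): Rhyacian 2300, Orosirian 2050, Calymmian 1600, Ediacaran 635, Cambrian 538.8, Cretaceous 145.
Ordered oldest to youngest: Rhyacian, Orosirian, Calymmian, Ediacaran, Cambrian, Cretaceous.
Span = 2300 − 66 = 2234 Myr.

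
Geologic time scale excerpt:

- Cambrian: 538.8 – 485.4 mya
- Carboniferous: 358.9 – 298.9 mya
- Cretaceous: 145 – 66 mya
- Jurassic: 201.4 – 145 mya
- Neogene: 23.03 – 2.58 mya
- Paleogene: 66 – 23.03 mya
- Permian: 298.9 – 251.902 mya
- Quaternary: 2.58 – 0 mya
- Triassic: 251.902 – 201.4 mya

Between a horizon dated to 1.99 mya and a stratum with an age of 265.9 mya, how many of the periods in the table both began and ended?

The older date is 265.9 Ma and the younger is 1.99 Ma.
Periods with start < 265.9 and end > 1.99 Ma: Triassic (251.902–201.4), Jurassic (201.4–145), Cretaceous (145–66), Paleogene (66–23.03), Neogene (23.03–2.58).
That is 5 complete periods.

5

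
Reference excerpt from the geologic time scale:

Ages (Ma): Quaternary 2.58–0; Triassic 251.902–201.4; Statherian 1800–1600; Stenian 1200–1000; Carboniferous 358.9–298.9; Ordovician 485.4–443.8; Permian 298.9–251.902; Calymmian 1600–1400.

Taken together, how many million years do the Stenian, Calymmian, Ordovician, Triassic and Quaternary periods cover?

Duration is start − end for each: (1200 − 1000) + (1600 − 1400) + (485.4 − 443.8) + (251.902 − 201.4) + (2.58 − 0).
That is 200 + 200 + 41.6 + 50.502 + 2.58, which totals 494.682 million years.

494.682 million years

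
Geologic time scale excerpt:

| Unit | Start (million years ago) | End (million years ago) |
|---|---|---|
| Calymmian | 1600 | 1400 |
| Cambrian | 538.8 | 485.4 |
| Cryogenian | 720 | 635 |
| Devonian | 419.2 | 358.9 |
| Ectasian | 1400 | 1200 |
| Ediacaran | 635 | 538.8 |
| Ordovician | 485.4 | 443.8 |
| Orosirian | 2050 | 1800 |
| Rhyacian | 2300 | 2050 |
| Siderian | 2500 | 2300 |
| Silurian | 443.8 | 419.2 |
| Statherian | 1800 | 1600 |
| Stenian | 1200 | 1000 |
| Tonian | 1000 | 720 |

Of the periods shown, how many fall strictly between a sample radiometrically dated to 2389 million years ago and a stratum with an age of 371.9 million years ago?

2389 Ma sits inside the Siderian (2500–2300) and 371.9 Ma inside the Devonian (419.2–358.9); neither of those is wholly between the two dates.
The listed periods lying completely between them are Rhyacian, Orosirian, Statherian, Calymmian, Ectasian, Stenian, Tonian, Cryogenian, Ediacaran, Cambrian, Ordovician, Silurian — 12 in all.

12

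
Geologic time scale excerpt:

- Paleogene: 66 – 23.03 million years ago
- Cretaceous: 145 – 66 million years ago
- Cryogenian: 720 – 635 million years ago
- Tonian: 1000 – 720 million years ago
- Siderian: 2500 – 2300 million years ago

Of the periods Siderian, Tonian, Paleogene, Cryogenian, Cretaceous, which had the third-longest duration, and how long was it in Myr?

Start − end for each: Siderian 2500 − 2300 = 200; Tonian 1000 − 720 = 280; Paleogene 66 − 23.03 = 42.97; Cryogenian 720 − 635 = 85; Cretaceous 145 − 66 = 79.
Ranking these from longest: Tonian > Siderian > Cryogenian > Cretaceous > Paleogene.
Position 3 in that ranking is Cryogenian, which lasted 85 Myr.

Cryogenian, 85 million years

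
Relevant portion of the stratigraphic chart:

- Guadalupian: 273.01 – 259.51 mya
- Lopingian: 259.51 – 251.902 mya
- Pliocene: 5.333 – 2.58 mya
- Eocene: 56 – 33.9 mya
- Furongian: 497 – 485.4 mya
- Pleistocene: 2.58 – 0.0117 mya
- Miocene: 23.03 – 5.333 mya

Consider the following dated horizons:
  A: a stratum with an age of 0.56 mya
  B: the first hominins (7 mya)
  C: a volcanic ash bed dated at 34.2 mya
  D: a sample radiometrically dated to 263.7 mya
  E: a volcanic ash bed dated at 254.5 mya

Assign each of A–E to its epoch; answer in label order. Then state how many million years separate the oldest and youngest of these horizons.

A: 0.56 Ma lies in 2.58–0.0117 Ma, so Pleistocene.
B: 7 Ma lies in 23.03–5.333 Ma, so Miocene.
C: 34.2 Ma lies in 56–33.9 Ma, so Eocene.
D: 263.7 Ma lies in 273.01–259.51 Ma, so Guadalupian.
E: 254.5 Ma lies in 259.51–251.902 Ma, so Lopingian.
Oldest = 263.7 Ma, youngest = 0.56 Ma → span 263.14 Myr.

A — Pleistocene; B — Miocene; C — Eocene; D — Guadalupian; E — Lopingian; span 263.14 million years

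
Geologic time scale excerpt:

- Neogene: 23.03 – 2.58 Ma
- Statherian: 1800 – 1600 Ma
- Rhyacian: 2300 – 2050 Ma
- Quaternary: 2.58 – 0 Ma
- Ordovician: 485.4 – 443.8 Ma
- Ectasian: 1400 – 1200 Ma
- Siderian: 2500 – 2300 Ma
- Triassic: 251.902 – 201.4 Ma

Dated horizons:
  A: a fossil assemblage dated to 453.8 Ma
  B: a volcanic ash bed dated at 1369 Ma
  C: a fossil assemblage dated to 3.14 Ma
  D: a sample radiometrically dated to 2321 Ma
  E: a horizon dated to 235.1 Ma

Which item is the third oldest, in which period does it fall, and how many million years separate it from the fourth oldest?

Sorted oldest-first by Ma: D (2321), B (1369), A (453.8), E (235.1), C (3.14).
The third oldest is A at 453.8 Ma, which lies in 485.4–443.8 Ma: the Ordovician.
The fourth oldest is E at 235.1 Ma; separation = |453.8 − 235.1| = 218.7 Myr.

A, in the Ordovician; 218.7 million years to E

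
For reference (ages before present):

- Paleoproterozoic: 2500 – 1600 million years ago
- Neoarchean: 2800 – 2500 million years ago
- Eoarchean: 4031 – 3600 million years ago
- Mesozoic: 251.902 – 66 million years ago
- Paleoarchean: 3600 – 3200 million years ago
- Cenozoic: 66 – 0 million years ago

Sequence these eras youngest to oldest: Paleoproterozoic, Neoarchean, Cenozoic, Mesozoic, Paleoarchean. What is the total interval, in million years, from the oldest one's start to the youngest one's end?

From the excerpt: Paleoproterozoic 2500–1600; Neoarchean 2800–2500; Cenozoic 66–0; Mesozoic 251.902–66; Paleoarchean 3600–3200 (Ma).
Larger Ma is earlier, so the oldest is Paleoarchean and the youngest is Cenozoic; youngest to oldest: Cenozoic, Mesozoic, Paleoproterozoic, Neoarchean, Paleoarchean.
Oldest start 3600 minus youngest end 0 gives 3600 Myr overall.

Cenozoic → Mesozoic → Paleoproterozoic → Neoarchean → Paleoarchean; total span 3600 Myr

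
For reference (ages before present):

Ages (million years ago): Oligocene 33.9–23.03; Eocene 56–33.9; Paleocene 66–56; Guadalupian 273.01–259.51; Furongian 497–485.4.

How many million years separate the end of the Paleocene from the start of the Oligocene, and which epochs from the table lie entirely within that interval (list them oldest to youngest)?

22.1 million years; Eocene

End of Paleocene = 56 Ma; start of Oligocene = 33.9 Ma.
Gap = 56 − 33.9 = 22.1 Myr.
Epochs wholly inside 56–33.9 Ma: Eocene (56–33.9).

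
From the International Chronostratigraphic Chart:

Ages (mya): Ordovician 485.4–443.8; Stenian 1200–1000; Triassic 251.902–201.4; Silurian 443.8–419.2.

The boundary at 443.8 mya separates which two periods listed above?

The Ordovician ends at 443.8 mya and the Silurian begins at 443.8 mya, so they share that boundary.

Ordovician and Silurian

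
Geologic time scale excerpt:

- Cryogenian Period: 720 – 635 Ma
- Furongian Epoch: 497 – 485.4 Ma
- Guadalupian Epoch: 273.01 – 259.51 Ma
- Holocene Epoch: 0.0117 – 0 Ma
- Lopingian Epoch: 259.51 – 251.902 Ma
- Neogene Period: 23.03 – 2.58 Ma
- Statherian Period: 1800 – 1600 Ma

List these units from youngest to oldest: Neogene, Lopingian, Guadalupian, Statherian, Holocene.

Holocene, then Neogene, then Lopingian, then Guadalupian, then Statherian

Read off each span (Ma): Neogene 23.03–2.58; Lopingian 259.51–251.902; Guadalupian 273.01–259.51; Statherian 1800–1600; Holocene 0.0117–0.
Larger Ma is older, so oldest→youngest is Statherian, Guadalupian, Lopingian, Neogene, Holocene; reverse it for youngest→oldest.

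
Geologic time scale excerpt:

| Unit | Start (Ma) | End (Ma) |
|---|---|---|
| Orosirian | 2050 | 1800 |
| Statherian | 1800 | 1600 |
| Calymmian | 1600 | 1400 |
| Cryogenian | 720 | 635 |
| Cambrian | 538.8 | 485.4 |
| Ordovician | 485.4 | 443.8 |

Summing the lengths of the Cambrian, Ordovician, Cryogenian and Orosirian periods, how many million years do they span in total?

Duration is start − end for each: (538.8 − 485.4) + (485.4 − 443.8) + (720 − 635) + (2050 − 1800).
That is 53.4 + 41.6 + 85 + 250, which totals 430 million years.

430 million years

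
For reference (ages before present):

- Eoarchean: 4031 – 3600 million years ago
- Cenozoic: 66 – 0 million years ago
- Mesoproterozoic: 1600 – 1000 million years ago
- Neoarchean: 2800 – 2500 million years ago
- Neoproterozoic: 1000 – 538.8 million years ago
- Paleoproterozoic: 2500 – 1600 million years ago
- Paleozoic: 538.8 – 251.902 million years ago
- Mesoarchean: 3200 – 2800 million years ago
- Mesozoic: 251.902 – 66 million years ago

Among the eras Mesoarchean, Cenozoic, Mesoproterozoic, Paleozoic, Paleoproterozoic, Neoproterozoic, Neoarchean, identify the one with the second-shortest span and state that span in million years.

Paleozoic, 286.898 million years

Durations: Mesoarchean 400; Cenozoic 66; Mesoproterozoic 600; Paleozoic 286.898; Paleoproterozoic 900; Neoproterozoic 461.2; Neoarchean 300 Myr.
Sorted shortest-first: Cenozoic (66), Paleozoic (286.898), Neoarchean (300), Mesoarchean (400), Neoproterozoic (461.2), Mesoproterozoic (600), Paleoproterozoic (900).
The second shortest is Paleozoic at 286.898 Myr.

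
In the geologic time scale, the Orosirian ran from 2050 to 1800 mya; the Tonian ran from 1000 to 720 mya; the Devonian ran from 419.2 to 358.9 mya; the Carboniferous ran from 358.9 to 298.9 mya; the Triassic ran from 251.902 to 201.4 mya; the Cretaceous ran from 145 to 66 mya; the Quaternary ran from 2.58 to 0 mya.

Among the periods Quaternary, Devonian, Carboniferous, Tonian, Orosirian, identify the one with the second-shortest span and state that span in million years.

Carboniferous, 60 million years

Durations: Quaternary 2.58; Devonian 60.3; Carboniferous 60; Tonian 280; Orosirian 250 Myr.
Sorted shortest-first: Quaternary (2.58), Carboniferous (60), Devonian (60.3), Orosirian (250), Tonian (280).
The second shortest is Carboniferous at 60 Myr.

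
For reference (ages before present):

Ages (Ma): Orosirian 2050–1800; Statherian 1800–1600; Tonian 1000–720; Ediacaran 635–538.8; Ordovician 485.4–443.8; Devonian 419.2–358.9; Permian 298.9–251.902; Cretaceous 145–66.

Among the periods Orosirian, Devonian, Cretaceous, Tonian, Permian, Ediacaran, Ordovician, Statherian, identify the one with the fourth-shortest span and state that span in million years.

Cretaceous, 79 million years

Durations: Orosirian 250; Devonian 60.3; Cretaceous 79; Tonian 280; Permian 46.998; Ediacaran 96.2; Ordovician 41.6; Statherian 200 Myr.
Sorted shortest-first: Ordovician (41.6), Permian (46.998), Devonian (60.3), Cretaceous (79), Ediacaran (96.2), Statherian (200), Orosirian (250), Tonian (280).
The fourth shortest is Cretaceous at 79 Myr.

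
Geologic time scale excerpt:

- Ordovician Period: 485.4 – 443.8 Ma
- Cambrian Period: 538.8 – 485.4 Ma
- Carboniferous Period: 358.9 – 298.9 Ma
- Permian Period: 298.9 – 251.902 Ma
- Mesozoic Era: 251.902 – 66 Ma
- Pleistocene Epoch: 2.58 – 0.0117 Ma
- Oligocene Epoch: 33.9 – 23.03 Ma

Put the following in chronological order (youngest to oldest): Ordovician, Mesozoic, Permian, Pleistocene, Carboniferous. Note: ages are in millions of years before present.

Sorting by start age (ascending Ma, since larger Ma = older): Pleistocene began 2.58, Mesozoic began 251.902, Permian began 298.9, Carboniferous began 358.9, Ordovician began 485.4.

Pleistocene → Mesozoic → Permian → Carboniferous → Ordovician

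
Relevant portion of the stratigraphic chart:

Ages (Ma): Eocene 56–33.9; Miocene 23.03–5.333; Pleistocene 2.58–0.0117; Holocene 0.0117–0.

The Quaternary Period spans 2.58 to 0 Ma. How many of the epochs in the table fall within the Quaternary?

Epochs inside 2.58–0 Ma: Pleistocene, Holocene — 2 in total.

2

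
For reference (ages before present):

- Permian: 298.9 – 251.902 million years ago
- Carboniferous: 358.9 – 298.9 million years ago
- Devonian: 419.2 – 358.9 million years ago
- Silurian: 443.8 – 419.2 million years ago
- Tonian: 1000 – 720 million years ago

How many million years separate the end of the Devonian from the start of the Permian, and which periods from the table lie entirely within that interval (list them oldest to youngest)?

60 million years; Carboniferous

The Devonian closes at 358.9 Ma and the Permian opens at 298.9 Ma, so the interval is 358.9 − 298.9 = 60 Myr.
A period fits inside if it starts at or after 358.9 Ma and ends at or before 298.9 Ma; oldest first that gives Carboniferous.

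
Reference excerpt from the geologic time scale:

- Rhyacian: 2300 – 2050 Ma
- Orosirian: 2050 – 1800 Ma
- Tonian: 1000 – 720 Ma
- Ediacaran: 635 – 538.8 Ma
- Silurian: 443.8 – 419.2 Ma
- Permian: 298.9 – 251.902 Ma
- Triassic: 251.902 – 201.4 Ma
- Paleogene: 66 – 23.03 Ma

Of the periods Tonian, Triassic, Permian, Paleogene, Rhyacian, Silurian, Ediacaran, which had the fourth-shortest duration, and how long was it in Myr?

Triassic, 50.502 million years

Durations: Tonian 280; Triassic 50.502; Permian 46.998; Paleogene 42.97; Rhyacian 250; Silurian 24.6; Ediacaran 96.2 Myr.
Sorted shortest-first: Silurian (24.6), Paleogene (42.97), Permian (46.998), Triassic (50.502), Ediacaran (96.2), Rhyacian (250), Tonian (280).
The fourth shortest is Triassic at 50.502 Myr.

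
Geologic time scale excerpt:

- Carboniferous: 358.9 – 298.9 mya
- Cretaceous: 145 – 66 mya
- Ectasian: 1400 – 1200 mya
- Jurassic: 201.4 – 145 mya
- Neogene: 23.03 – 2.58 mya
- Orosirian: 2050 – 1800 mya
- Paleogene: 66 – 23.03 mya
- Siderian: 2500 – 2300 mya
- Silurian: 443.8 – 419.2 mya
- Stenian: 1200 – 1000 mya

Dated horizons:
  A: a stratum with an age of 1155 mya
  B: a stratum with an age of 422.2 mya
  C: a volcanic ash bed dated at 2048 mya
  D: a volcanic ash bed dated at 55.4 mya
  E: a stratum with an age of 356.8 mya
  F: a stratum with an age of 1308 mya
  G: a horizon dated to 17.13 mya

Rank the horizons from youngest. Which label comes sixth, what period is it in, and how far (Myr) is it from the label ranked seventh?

F, in the Ectasian; 740 million years to C

Smaller Ma means younger, so youngest first: G 17.13 < D 55.4 < E 356.8 < B 422.2 < A 1155 < F 1308 < C 2048.
Counting 6 along gives F (1308 Ma); the excerpt puts that inside the Ectasian, 1400–1200 Ma.
Next in line is C (2048 Ma), and 2048 − 1308 = 740 Myr.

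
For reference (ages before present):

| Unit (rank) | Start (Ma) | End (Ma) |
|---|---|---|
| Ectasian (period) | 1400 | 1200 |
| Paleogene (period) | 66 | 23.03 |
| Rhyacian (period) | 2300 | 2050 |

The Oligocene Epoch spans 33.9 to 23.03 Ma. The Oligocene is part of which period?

The Oligocene (33.9–23.03 Ma) lies entirely within 66–23.03 Ma, the Paleogene Period.

Paleogene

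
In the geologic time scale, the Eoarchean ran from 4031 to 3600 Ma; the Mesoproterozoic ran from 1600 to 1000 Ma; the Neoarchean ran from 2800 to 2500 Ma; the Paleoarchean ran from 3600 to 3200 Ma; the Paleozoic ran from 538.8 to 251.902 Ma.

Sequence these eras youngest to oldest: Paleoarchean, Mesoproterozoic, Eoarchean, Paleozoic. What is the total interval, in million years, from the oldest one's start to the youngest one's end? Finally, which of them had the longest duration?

Paleozoic → Mesoproterozoic → Paleoarchean → Eoarchean; total span 3779.098 Myr; longest is Mesoproterozoic

Start ages (Ma): Eoarchean 4031, Paleoarchean 3600, Mesoproterozoic 1600, Paleozoic 538.8.
Ordered youngest to oldest: Paleozoic, Mesoproterozoic, Paleoarchean, Eoarchean.
Span = 4031 − 251.902 = 3779.098 Myr.
Durations: Paleozoic 286.898, Paleoarchean 400, Mesoproterozoic 600, Eoarchean 431 → longest is Mesoproterozoic (600 Myr).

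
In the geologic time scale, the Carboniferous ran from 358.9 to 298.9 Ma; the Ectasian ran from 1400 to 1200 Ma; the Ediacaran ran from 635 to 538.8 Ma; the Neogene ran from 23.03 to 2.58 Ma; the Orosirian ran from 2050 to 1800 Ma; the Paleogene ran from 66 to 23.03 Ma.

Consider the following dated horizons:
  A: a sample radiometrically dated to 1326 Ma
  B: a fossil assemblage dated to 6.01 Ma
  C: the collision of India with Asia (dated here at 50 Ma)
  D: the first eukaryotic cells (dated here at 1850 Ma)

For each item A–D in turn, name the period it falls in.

A: 1326 Ma lies in 1400–1200 Ma, so Ectasian.
B: 6.01 Ma lies in 23.03–2.58 Ma, so Neogene.
C: 50 Ma lies in 66–23.03 Ma, so Paleogene.
D: 1850 Ma lies in 2050–1800 Ma, so Orosirian.

A — Ectasian; B — Neogene; C — Paleogene; D — Orosirian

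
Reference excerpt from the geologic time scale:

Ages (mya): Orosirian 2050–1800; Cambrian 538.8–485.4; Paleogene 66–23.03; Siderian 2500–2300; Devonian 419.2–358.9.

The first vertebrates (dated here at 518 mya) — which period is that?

518 Ma lies between 538.8 and 485.4 Ma, so it falls in the Cambrian.

Cambrian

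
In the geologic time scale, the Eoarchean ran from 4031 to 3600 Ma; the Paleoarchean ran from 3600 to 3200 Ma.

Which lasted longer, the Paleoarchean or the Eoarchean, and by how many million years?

Paleoarchean: 3600 − 3200 = 400 Myr.
Eoarchean: 4031 − 3600 = 431 Myr.
Difference: 431 − 400 = 31 Myr, so the Eoarchean was longer.

Eoarchean, by 31 million years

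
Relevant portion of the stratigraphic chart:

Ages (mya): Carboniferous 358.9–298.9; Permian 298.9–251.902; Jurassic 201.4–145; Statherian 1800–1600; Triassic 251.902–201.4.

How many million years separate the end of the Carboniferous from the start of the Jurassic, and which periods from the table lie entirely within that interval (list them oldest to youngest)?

End of Carboniferous = 298.9 Ma; start of Jurassic = 201.4 Ma.
Gap = 298.9 − 201.4 = 97.5 Myr.
Periods wholly inside 298.9–201.4 Ma: Permian (298.9–251.902), Triassic (251.902–201.4).

97.5 million years; Permian, Triassic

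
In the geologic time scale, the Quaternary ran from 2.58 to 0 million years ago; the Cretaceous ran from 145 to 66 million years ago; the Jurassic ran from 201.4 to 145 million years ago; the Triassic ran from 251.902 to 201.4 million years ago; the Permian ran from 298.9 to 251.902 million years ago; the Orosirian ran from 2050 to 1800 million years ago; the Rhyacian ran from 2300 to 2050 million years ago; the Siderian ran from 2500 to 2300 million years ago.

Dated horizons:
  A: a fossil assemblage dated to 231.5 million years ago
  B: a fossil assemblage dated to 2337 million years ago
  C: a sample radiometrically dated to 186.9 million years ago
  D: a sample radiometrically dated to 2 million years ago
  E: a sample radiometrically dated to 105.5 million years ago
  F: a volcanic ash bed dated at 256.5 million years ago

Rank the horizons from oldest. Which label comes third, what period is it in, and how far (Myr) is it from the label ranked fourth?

A, in the Triassic; 44.6 million years to C

Larger Ma means older, so oldest first: B 2337 > F 256.5 > A 231.5 > C 186.9 > E 105.5 > D 2.
Counting 3 along gives A (231.5 Ma); the excerpt puts that inside the Triassic, 251.902–201.4 Ma.
Next in line is C (186.9 Ma), and 231.5 − 186.9 = 44.6 Myr.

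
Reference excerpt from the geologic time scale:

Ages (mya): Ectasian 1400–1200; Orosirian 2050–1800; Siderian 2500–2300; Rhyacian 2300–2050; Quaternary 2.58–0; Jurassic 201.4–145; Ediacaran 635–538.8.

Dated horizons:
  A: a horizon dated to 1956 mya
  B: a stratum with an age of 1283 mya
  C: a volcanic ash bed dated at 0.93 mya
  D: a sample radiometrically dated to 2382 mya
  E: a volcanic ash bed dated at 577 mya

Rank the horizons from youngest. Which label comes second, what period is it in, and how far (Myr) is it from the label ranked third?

E, in the Ediacaran; 706 million years to B

Sorted youngest-first by Ma: C (0.93), E (577), B (1283), A (1956), D (2382).
The second youngest is E at 577 Ma, which lies in 635–538.8 Ma: the Ediacaran.
The third youngest is B at 1283 Ma; separation = |577 − 1283| = 706 Myr.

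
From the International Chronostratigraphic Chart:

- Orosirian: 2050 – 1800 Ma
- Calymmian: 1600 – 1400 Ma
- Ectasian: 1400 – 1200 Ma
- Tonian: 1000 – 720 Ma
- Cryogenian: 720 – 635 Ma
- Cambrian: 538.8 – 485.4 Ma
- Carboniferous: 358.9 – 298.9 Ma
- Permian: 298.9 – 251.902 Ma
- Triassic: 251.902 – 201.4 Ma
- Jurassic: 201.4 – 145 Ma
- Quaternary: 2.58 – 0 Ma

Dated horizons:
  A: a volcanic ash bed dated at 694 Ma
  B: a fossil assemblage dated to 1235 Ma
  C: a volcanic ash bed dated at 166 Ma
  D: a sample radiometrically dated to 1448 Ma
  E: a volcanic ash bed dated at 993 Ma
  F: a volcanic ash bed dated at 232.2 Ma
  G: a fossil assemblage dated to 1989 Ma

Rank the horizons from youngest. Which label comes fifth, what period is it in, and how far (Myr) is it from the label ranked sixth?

B, in the Ectasian; 213 million years to D

Smaller Ma means younger, so youngest first: C 166 < F 232.2 < A 694 < E 993 < B 1235 < D 1448 < G 1989.
Counting 5 along gives B (1235 Ma); the excerpt puts that inside the Ectasian, 1400–1200 Ma.
Next in line is D (1448 Ma), and 1448 − 1235 = 213 Myr.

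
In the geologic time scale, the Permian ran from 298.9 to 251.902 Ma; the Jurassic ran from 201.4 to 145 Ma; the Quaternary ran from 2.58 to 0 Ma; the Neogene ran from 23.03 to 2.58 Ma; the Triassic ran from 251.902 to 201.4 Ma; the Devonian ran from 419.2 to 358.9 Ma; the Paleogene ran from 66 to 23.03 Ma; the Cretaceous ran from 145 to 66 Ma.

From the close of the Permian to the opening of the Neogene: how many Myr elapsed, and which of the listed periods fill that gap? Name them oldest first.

228.872 million years; Triassic, Jurassic, Cretaceous, Paleogene

End of Permian = 251.902 Ma; start of Neogene = 23.03 Ma.
Gap = 251.902 − 23.03 = 228.872 Myr.
Periods wholly inside 251.902–23.03 Ma: Triassic (251.902–201.4), Jurassic (201.4–145), Cretaceous (145–66), Paleogene (66–23.03).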